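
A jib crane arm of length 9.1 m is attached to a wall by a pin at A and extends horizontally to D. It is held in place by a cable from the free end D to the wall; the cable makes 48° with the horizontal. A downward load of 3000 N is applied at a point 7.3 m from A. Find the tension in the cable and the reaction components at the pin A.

ΣM about A: T·sin48°·9.1 − 3000·7.3 = 0 → T = 21900/(9.1·0.743145) = 3238.39 ≈ 3238 N.
ΣF_x = 0: A_x − T·cos48° = 0 → A_x = 3238.39 × 0.669131 = 2167 N.
ΣF_y = 0: A_y + T·sin48° − 3000 = 0 → A_y = 3000 − 3238.39 × 0.743145 = 593.4 N.

T = 3238 N, A_x = 2167 N, A_y = 593.4 N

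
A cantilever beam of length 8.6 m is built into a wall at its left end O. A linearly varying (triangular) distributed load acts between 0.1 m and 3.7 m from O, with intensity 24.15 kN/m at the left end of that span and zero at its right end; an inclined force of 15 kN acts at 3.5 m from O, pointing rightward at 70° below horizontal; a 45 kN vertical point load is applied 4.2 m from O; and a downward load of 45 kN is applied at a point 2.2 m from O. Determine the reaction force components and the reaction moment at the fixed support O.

O_x = -5.130 kN, O_y = 147.6 kN, M_O = 393.8 kN·m

Resultant of the triangular load: ½ × 24.15 × 3.6 = 43.47 kN, acting at 1.3 m from O (one-third of the span from the peak).
ΣF_x = 0: O_x + 15·cos70° = 0 → O_x = -5.130 kN.
ΣF_y = 0: O_y − ½·24.15·3.6 − 15·sin70° − 45 − 45 = 0 → O_y = 147.6 kN.
ΣM about O: M_O − (½·24.15·3.6)·1.3 − 15·sin70°·3.5 − 45·4.2 − 45·2.2 = 0 → M_O = 393.8 kN·m.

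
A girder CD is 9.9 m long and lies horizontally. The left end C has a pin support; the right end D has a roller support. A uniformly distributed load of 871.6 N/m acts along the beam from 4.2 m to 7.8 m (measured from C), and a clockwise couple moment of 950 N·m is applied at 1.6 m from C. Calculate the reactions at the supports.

C_x = 0, C_y = 1140 N, D_y = 1998 N

Resultant of the distributed load: 871.6 × 3.6 = 3137.76 N at 6 m from C.
Taking moments about C: D_y·9.9 − (871.6·3.6)·6 − 950 = 0 → D_y = 19776.56/9.9 = 1997.63 ≈ 1998 N.
ΣF_y = 0: C_y + 1997.63 − 871.6·3.6 = 0 → C_y = 1140 N.
ΣF_x = 0: no horizontal applied forces, so C_x = 0.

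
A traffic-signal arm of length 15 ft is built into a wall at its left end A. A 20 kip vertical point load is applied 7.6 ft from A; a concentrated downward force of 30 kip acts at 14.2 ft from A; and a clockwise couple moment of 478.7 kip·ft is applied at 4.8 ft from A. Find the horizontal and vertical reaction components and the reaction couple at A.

ΣF_x = 0: A_x = 0.
ΣF_y = 0: A_y − 20 − 30 = 0 → A_y = 50.00 kip.
ΣM about A: M_A − 20·7.6 − 30·14.2 − 478.7 = 0 → M_A = 1057 kip·ft.

A_x = 0, A_y = 50.00 kip, M_A = 1057 kip·ft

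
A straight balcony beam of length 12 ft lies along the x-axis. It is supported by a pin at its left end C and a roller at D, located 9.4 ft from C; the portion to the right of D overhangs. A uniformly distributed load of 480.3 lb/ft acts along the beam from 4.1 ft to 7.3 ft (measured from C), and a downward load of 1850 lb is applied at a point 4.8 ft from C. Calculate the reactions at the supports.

Resultant of the distributed load: 480.3 × 3.2 = 1536.96 lb at 5.7 ft from C.
Moments about C: D_y·9.4 − (480.3·3.2)·5.7 − 1850·4.8 = 0 → D_y = 17640.672/9.4 = 1876.67 ≈ 1877 lb.
ΣF_y = 0: C_y + 1876.67 − 480.3·3.2 − 1850 = 0 → C_y = 1510 lb.
ΣF_x = 0: no horizontal applied forces, so C_x = 0.

C_x = 0, C_y = 1510 lb, D_y = 1877 lb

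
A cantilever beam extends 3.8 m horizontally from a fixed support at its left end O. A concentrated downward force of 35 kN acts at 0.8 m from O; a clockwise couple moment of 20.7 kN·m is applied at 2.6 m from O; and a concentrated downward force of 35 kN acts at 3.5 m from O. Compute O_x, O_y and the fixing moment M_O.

ΣF_x = 0: O_x = 0.
ΣF_y = 0: O_y − 35 − 35 = 0 → O_y = 70.00 kN.
ΣM about O: M_O − 35·0.8 − 20.7 − 35·3.5 = 0 → M_O = 171.2 kN·m.

O_x = 0, O_y = 70.00 kN, M_O = 171.2 kN·m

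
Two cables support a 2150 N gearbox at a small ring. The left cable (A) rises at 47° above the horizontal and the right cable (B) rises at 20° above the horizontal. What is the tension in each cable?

T_A = 2195 N, T_B = 1593 N

ΣF_x = 0: −T_A·cos47° + T_B·cos20° = 0 → T_B = 0.725767·T_A.
ΣF_y = 0: T_A·sin47° + T_B·sin20° = 2150.
Substitute: T_A·(0.731354 + 0.725767·0.34202) = 2150 → T_A = 2194.82 ≈ 2195 N.
Then T_B = 0.725767 × 2194.82 = 1593 N.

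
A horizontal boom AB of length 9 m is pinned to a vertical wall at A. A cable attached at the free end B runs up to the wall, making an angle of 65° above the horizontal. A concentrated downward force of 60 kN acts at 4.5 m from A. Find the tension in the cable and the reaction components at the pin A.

T = 33.10 kN, A_x = 13.99 kN, A_y = 30.00 kN

ΣM about A: T·sin65°·9 − 60·4.5 = 0 → T = 270/(9·0.906308) = 33.1013 ≈ 33.10 kN.
ΣF_x = 0: A_x − T·cos65° = 0 → A_x = 33.1013 × 0.422618 = 13.99 kN.
ΣF_y = 0: A_y + T·sin65° − 60 = 0 → A_y = 60 − 33.1013 × 0.906308 = 30.00 kN.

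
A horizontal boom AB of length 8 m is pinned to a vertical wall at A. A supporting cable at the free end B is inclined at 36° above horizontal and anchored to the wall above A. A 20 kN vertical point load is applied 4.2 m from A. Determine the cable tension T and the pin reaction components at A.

T = 17.86 kN, A_x = 14.45 kN, A_y = 9.500 kN

ΣM about A: T·sin36°·8 − 20·4.2 = 0 → T = 84/(8·0.587785) = 17.8637 ≈ 17.86 kN.
ΣF_x = 0: A_x − T·cos36° = 0 → A_x = 17.8637 × 0.809017 = 14.45 kN.
ΣF_y = 0: A_y + T·sin36° − 20 = 0 → A_y = 20 − 17.8637 × 0.587785 = 9.500 kN.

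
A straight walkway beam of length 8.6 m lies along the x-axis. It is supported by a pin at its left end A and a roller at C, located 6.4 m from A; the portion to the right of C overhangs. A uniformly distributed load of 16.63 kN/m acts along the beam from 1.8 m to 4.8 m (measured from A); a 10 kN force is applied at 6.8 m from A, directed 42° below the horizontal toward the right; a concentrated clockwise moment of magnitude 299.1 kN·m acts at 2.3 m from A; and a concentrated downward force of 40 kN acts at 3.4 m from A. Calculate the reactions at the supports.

A_x = -7.431 kN, A_y = -4.237 kN, C_y = 100.8 kN

Resultant of the distributed load: 16.63 × 3 = 49.89 kN at 3.3 m from A.
Moments about A: C_y·6.4 − (16.63·3)·3.3 − 10·sin42°·6.8 − 299.1 − 40·3.4 = 0 → C_y = 645.238/6.4 = 100.818 ≈ 100.8 kN.
ΣF_y = 0: A_y + 100.818 − 16.63·3 − 10·sin42° − 40 = 0 → A_y = -4.237 kN.
ΣF_x = 0: A_x + 10·cos42° = 0 → A_x = -7.431 kN.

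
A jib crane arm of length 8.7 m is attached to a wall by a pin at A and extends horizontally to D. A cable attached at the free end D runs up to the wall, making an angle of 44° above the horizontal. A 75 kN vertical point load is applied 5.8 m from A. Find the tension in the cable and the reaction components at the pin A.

T = 71.98 kN, A_x = 51.78 kN, A_y = 25.00 kN

ΣM about A: T·sin44°·8.7 − 75·5.8 = 0 → T = 435/(8.7·0.694658) = 71.9779 ≈ 71.98 kN.
ΣF_x = 0: A_x − T·cos44° = 0 → A_x = 71.9779 × 0.71934 = 51.78 kN.
ΣF_y = 0: A_y + T·sin44° − 75 = 0 → A_y = 75 − 71.9779 × 0.694658 = 25.00 kN.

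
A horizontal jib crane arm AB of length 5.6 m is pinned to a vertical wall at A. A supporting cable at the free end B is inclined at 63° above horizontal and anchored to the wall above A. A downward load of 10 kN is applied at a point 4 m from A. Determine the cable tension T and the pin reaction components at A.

ΣM about A: T·sin63°·5.6 − 10·4 = 0 → T = 40/(5.6·0.891007) = 8.01661 ≈ 8.017 kN.
ΣF_x = 0: A_x − T·cos63° = 0 → A_x = 8.01661 × 0.45399 = 3.639 kN.
ΣF_y = 0: A_y + T·sin63° − 10 = 0 → A_y = 10 − 8.01661 × 0.891007 = 2.857 kN.

T = 8.017 kN, A_x = 3.639 kN, A_y = 2.857 kN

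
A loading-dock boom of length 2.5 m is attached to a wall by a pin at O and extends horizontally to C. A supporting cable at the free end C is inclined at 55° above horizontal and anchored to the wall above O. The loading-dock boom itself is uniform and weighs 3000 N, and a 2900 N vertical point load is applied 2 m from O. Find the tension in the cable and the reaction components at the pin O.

ΣM about O: T·sin55°·2.5 − 3000·1.25 − 2900·2 = 0 → T = 9550/(2.5·0.819152) = 4663.36 ≈ 4663 N.
ΣF_x = 0: O_x − T·cos55° = 0 → O_x = 4663.36 × 0.573576 = 2675 N.
ΣF_y = 0: O_y + T·sin55° − 3000 − 2900 = 0 → O_y = 5900 − 4663.36 × 0.819152 = 2080 N.

T = 4663 N, O_x = 2675 N, O_y = 2080 N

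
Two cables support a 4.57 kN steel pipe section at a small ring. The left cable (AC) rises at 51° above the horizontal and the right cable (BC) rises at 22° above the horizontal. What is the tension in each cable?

T_AC = 4.431 kN, T_BC = 3.007 kN

ΣF_x = 0: −T_AC·cos51° + T_BC·cos22° = 0 → T_BC = 0.678744·T_AC.
ΣF_y = 0: T_AC·sin51° + T_BC·sin22° = 4.57.
Substitute: T_AC·(0.777146 + 0.678744·0.374607) = 4.57 → T_AC = 4.43084 ≈ 4.431 kN.
Then T_BC = 0.678744 × 4.43084 = 3.007 kN.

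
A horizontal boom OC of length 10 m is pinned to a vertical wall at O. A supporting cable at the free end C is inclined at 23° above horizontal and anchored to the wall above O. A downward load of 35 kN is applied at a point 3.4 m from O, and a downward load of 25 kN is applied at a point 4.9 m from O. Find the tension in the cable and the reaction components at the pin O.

T = 61.81 kN, O_x = 56.89 kN, O_y = 35.85 kN

ΣM about O: T·sin23°·10 − 35·3.4 − 25·4.9 = 0 → T = 241.5/(10·0.390731) = 61.8072 ≈ 61.81 kN.
ΣF_x = 0: O_x − T·cos23° = 0 → O_x = 61.8072 × 0.920505 = 56.89 kN.
ΣF_y = 0: O_y + T·sin23° − 35 − 25 = 0 → O_y = 60 − 61.8072 × 0.390731 = 35.85 kN.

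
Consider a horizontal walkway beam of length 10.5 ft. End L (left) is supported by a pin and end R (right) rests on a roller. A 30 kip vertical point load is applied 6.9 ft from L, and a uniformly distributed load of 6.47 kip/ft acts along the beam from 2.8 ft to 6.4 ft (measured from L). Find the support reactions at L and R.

L_x = 0, L_y = 23.37 kip, R_y = 29.92 kip

Resultant of the distributed load: 6.47 × 3.6 = 23.292 kip at 4.6 ft from L.
Taking moments about L: R_y·10.5 − 30·6.9 − (6.47·3.6)·4.6 = 0 → R_y = 314.1432/10.5 = 29.9184 ≈ 29.92 kip.
ΣF_y = 0: L_y + 29.9184 − 30 − 6.47·3.6 = 0 → L_y = 23.37 kip.
ΣF_x = 0: no horizontal applied forces, so L_x = 0.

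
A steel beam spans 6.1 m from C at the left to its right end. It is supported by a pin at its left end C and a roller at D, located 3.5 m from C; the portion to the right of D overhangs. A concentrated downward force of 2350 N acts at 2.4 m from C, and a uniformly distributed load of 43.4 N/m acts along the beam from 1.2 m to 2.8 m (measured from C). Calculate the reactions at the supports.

Resultant of the distributed load: 43.4 × 1.6 = 69.44 N at 2 m from C.
Moments about C: D_y·3.5 − 2350·2.4 − (43.4·1.6)·2 = 0 → D_y = 5778.88/3.5 = 1651.11 ≈ 1651 N.
ΣF_y = 0: C_y + 1651.11 − 2350 − 43.4·1.6 = 0 → C_y = 768.3 N.
ΣF_x = 0: no horizontal applied forces, so C_x = 0.

C_x = 0, C_y = 768.3 N, D_y = 1651 N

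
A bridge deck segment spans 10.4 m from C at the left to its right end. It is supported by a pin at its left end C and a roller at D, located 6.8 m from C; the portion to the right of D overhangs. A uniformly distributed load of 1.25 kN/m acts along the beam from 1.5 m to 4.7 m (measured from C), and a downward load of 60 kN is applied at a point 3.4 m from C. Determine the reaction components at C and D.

C_x = 0, C_y = 32.18 kN, D_y = 31.82 kN

Resultant of the distributed load: 1.25 × 3.2 = 4 kN at 3.1 m from C.
Moments about C: D_y·6.8 − (1.25·3.2)·3.1 − 60·3.4 = 0 → D_y = 216.4/6.8 = 31.8235 ≈ 31.82 kN.
ΣF_y = 0: C_y + 31.8235 − 1.25·3.2 − 60 = 0 → C_y = 32.18 kN.
ΣF_x = 0: no horizontal applied forces, so C_x = 0.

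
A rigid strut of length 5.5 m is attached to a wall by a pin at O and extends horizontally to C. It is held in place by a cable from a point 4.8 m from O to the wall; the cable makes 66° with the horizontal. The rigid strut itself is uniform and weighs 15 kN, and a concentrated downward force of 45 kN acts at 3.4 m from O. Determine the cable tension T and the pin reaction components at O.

T = 44.30 kN, O_x = 18.02 kN, O_y = 19.53 kN

ΣM about O: T·sin66°·4.8 − 15·2.75 − 45·3.4 = 0 → T = 194.25/(4.8·0.913545) = 44.2986 ≈ 44.30 kN.
ΣF_x = 0: O_x − T·cos66° = 0 → O_x = 44.2986 × 0.406737 = 18.02 kN.
ΣF_y = 0: O_y + T·sin66° − 15 − 45 = 0 → O_y = 60 − 44.2986 × 0.913545 = 19.53 kN.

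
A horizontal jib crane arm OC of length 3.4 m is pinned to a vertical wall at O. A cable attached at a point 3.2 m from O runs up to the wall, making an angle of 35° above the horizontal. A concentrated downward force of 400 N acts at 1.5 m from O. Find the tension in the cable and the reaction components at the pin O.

ΣM about O: T·sin35°·3.2 − 400·1.5 = 0 → T = 600/(3.2·0.573576) = 326.897 ≈ 326.9 N.
ΣF_x = 0: O_x − T·cos35° = 0 → O_x = 326.897 × 0.819152 = 267.8 N.
ΣF_y = 0: O_y + T·sin35° − 400 = 0 → O_y = 400 − 326.897 × 0.573576 = 212.5 N.

T = 326.9 N, O_x = 267.8 N, O_y = 212.5 N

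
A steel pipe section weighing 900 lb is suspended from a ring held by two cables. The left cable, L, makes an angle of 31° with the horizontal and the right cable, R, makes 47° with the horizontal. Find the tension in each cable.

T_L = 627.5 lb, T_R = 788.7 lb

ΣF_x = 0: −T_L·cos31° + T_R·cos47° = 0 → T_R = 1.25685·T_L.
ΣF_y = 0: T_L·sin31° + T_R·sin47° = 900.
Substitute: T_L·(0.515038 + 1.25685·0.731354) = 900 → T_L = 627.51 ≈ 627.5 lb.
Then T_R = 1.25685 × 627.51 = 788.7 lb.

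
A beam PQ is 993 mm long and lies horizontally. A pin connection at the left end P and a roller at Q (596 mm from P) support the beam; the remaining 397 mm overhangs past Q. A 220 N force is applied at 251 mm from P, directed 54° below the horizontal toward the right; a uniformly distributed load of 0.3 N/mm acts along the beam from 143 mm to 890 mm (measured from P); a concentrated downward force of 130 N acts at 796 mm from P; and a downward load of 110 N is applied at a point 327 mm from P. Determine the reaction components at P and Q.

Resultant of the distributed load: 0.3 × 747 = 224.1 N at 516.5 mm from P.
Taking moments about P: Q_y·596 − 220·sin54°·251 − (0.3·747)·516.5 − 130·796 − 110·327 = 0 → Q_y = 299872/596 = 503.141 ≈ 503.1 N.
ΣF_y = 0: P_y + 503.141 − 220·sin54° − 0.3·747 − 130 − 110 = 0 → P_y = 138.9 N.
ΣF_x = 0: P_x + 220·cos54° = 0 → P_x = -129.3 N.

P_x = -129.3 N, P_y = 138.9 N, Q_y = 503.1 N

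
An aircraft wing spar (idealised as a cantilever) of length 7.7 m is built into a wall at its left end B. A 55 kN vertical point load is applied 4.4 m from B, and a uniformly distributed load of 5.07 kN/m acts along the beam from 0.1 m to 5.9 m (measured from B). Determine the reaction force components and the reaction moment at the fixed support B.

B_x = 0, B_y = 84.41 kN, M_B = 330.2 kN·m

Resultant of the distributed load: 5.07 × 5.8 = 29.406 kN at 3 m from B.
ΣF_x = 0: B_x = 0.
ΣF_y = 0: B_y − 55 − 5.07·5.8 = 0 → B_y = 84.41 kN.
ΣM about B: M_B − 55·4.4 − (5.07·5.8)·3 = 0 → M_B = 330.2 kN·m.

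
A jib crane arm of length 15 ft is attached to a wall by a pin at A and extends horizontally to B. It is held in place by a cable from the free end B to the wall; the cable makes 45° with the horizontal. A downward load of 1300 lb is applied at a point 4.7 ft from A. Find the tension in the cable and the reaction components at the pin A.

ΣM about A: T·sin45°·15 − 1300·4.7 = 0 → T = 6110/(15·0.707107) = 576.056 ≈ 576.1 lb.
ΣF_x = 0: A_x − T·cos45° = 0 → A_x = 576.056 × 0.707107 = 407.3 lb.
ΣF_y = 0: A_y + T·sin45° − 1300 = 0 → A_y = 1300 − 576.056 × 0.707107 = 892.7 lb.

T = 576.1 lb, A_x = 407.3 lb, A_y = 892.7 lb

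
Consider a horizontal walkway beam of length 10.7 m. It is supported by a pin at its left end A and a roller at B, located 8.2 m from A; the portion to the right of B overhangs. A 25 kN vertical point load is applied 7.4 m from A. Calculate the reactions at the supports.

A_x = 0, A_y = 2.439 kN, B_y = 22.56 kN

ΣM about A: B_y·8.2 − 25·7.4 = 0 → B_y = 185/8.2 = 22.561 ≈ 22.56 kN.
ΣF_y = 0: A_y + 22.561 − 25 = 0 → A_y = 2.439 kN.
ΣF_x = 0: no horizontal applied forces, so A_x = 0.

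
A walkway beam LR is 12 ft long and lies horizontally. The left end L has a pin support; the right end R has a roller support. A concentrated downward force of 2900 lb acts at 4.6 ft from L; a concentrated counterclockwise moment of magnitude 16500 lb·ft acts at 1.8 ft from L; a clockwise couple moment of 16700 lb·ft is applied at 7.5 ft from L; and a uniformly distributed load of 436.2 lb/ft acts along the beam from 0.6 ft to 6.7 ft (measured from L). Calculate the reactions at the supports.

Resultant of the distributed load: 436.2 × 6.1 = 2660.82 lb at 3.65 ft from L.
ΣM about L: R_y·12 − 2900·4.6 + 16500 − 16700 − (436.2·6.1)·3.65 = 0 → R_y = 23251.993/12 = 1937.67 ≈ 1938 lb.
ΣF_y = 0: L_y + 1937.67 − 2900 − 436.2·6.1 = 0 → L_y = 3623 lb.
ΣF_x = 0: no horizontal applied forces, so L_x = 0.

L_x = 0, L_y = 3623 lb, R_y = 1938 lb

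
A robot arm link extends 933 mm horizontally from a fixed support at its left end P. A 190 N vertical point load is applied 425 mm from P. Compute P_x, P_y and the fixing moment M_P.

ΣF_x = 0: P_x = 0.
ΣF_y = 0: P_y − 190 = 0 → P_y = 190.0 N.
ΣM about P: M_P − 190·425 = 0 → M_P = 80750 N·mm.

P_x = 0, P_y = 190.0 N, M_P = 80750 N·mm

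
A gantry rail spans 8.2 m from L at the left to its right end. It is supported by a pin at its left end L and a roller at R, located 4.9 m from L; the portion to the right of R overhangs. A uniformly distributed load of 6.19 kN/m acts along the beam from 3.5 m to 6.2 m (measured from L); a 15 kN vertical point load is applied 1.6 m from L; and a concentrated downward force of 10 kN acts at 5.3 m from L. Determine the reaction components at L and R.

Resultant of the distributed load: 6.19 × 2.7 = 16.713 kN at 4.85 m from L.
Moments about L: R_y·4.9 − (6.19·2.7)·4.85 − 15·1.6 − 10·5.3 = 0 → R_y = 158.05805/4.9 = 32.2567 ≈ 32.26 kN.
ΣF_y = 0: L_y + 32.2567 − 6.19·2.7 − 15 − 10 = 0 → L_y = 9.456 kN.
ΣF_x = 0: no horizontal applied forces, so L_x = 0.

L_x = 0, L_y = 9.456 kN, R_y = 32.26 kN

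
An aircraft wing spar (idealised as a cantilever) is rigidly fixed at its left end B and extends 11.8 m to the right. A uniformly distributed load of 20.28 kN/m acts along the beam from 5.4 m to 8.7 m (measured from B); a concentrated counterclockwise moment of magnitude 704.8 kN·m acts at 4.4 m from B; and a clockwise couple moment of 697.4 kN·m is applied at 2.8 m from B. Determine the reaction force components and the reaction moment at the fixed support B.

B_x = 0, B_y = 66.92 kN, M_B = 464.4 kN·m

Resultant of the distributed load: 20.28 × 3.3 = 66.924 kN at 7.05 m from B.
ΣF_x = 0: B_x = 0.
ΣF_y = 0: B_y − 20.28·3.3 = 0 → B_y = 66.92 kN.
ΣM about B: M_B − (20.28·3.3)·7.05 + 704.8 − 697.4 = 0 → M_B = 464.4 kN·m.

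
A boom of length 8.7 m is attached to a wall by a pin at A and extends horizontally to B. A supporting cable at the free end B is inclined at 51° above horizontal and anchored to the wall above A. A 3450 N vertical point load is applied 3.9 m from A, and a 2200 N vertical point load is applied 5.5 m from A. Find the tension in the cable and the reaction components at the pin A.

T = 3780 N, A_x = 2379 N, A_y = 2713 N

ΣM about A: T·sin51°·8.7 − 3450·3.9 − 2200·5.5 = 0 → T = 25555/(8.7·0.777146) = 3779.67 ≈ 3780 N.
ΣF_x = 0: A_x − T·cos51° = 0 → A_x = 3779.67 × 0.62932 = 2379 N.
ΣF_y = 0: A_y + T·sin51° − 3450 − 2200 = 0 → A_y = 5650 − 3779.67 × 0.777146 = 2713 N.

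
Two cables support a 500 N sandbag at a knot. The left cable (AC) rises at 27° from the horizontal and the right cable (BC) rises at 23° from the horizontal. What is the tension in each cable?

ΣF_x = 0: −T_AC·cos27° + T_BC·cos23° = 0 → T_BC = 0.967954·T_AC.
ΣF_y = 0: T_AC·sin27° + T_BC·sin23° = 500.
Substitute: T_AC·(0.45399 + 0.967954·0.390731) = 500 → T_AC = 600.817 ≈ 600.8 N.
Then T_BC = 0.967954 × 600.817 = 581.6 N.

T_AC = 600.8 N, T_BC = 581.6 N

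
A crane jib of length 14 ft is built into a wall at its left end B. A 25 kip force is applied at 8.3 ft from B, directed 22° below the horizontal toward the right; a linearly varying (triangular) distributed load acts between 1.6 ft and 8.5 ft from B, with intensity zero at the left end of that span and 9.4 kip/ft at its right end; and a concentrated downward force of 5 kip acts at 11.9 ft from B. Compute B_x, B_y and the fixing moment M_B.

Resultant of the triangular load: ½ × 9.4 × 6.9 = 32.43 kip, acting at 6.2 ft from B (one-third of the span from the peak).
ΣF_x = 0: B_x + 25·cos22° = 0 → B_x = -23.18 kip.
ΣF_y = 0: B_y − 25·sin22° − ½·9.4·6.9 − 5 = 0 → B_y = 46.80 kip.
ΣM about B: M_B − 25·sin22°·8.3 − (½·9.4·6.9)·6.2 − 5·11.9 = 0 → M_B = 338.3 kip·ft.

B_x = -23.18 kip, B_y = 46.80 kip, M_B = 338.3 kip·ft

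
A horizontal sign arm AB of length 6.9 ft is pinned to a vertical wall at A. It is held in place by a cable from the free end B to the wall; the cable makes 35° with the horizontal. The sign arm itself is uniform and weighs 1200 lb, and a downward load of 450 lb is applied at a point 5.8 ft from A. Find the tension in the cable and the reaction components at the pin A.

ΣM about A: T·sin35°·6.9 − 1200·3.45 − 450·5.8 = 0 → T = 6750/(6.9·0.573576) = 1705.55 ≈ 1706 lb.
ΣF_x = 0: A_x − T·cos35° = 0 → A_x = 1705.55 × 0.819152 = 1397 lb.
ΣF_y = 0: A_y + T·sin35° − 1200 − 450 = 0 → A_y = 1650 − 1705.55 × 0.573576 = 671.7 lb.

T = 1706 lb, A_x = 1397 lb, A_y = 671.7 lb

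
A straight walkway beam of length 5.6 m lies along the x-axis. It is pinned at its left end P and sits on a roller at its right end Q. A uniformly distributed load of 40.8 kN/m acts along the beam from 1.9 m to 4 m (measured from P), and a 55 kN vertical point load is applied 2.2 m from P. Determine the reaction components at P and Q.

P_x = 0, P_y = 73.94 kN, Q_y = 66.74 kN

Resultant of the distributed load: 40.8 × 2.1 = 85.68 kN at 2.95 m from P.
ΣM about P: Q_y·5.6 − (40.8·2.1)·2.95 − 55·2.2 = 0 → Q_y = 373.756/5.6 = 66.7421 ≈ 66.74 kN.
ΣF_y = 0: P_y + 66.7421 − 40.8·2.1 − 55 = 0 → P_y = 73.94 kN.
ΣF_x = 0: no horizontal applied forces, so P_x = 0.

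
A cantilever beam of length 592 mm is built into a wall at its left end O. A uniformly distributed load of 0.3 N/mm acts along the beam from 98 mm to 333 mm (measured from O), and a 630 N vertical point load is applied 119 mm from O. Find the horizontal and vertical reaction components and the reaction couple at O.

Resultant of the distributed load: 0.3 × 235 = 70.5 N at 215.5 mm from O.
ΣF_x = 0: O_x = 0.
ΣF_y = 0: O_y − 0.3·235 − 630 = 0 → O_y = 700.5 N.
ΣM about O: M_O − (0.3·235)·215.5 − 630·119 = 0 → M_O = 90160 N·mm.

O_x = 0, O_y = 700.5 N, M_O = 90160 N·mm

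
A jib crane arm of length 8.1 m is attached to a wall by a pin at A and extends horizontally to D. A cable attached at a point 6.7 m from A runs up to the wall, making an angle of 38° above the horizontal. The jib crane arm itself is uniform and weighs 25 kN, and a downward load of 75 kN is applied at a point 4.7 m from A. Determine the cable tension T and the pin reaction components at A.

T = 110.0 kN, A_x = 86.68 kN, A_y = 32.28 kN

ΣM about A: T·sin38°·6.7 − 25·4.05 − 75·4.7 = 0 → T = 453.75/(6.7·0.615661) = 110.002 ≈ 110.0 kN.
ΣF_x = 0: A_x − T·cos38° = 0 → A_x = 110.002 × 0.788011 = 86.68 kN.
ΣF_y = 0: A_y + T·sin38° − 25 − 75 = 0 → A_y = 100 − 110.002 × 0.615661 = 32.28 kN.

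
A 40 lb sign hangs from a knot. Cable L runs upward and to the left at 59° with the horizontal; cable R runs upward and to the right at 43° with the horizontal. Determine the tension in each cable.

T_L = 29.91 lb, T_R = 21.06 lb

ΣF_x = 0: −T_L·cos59° + T_R·cos43° = 0 → T_R = 0.704226·T_L.
ΣF_y = 0: T_L·sin59° + T_R·sin43° = 40.
Substitute: T_L·(0.857167 + 0.704226·0.681998) = 40 → T_L = 29.9077 ≈ 29.91 lb.
Then T_R = 0.704226 × 29.9077 = 21.06 lb.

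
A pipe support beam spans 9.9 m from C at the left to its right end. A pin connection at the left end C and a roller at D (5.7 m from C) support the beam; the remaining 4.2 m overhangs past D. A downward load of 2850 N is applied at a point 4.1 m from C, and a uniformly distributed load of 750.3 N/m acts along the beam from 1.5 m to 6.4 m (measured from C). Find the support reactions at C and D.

Resultant of the distributed load: 750.3 × 4.9 = 3676.47 N at 3.95 m from C.
Moments about C: D_y·5.7 − 2850·4.1 − (750.3·4.9)·3.95 = 0 → D_y = 26207.0565/5.7 = 4597.73 ≈ 4598 N.
ΣF_y = 0: C_y + 4597.73 − 2850 − 750.3·4.9 = 0 → C_y = 1929 N.
ΣF_x = 0: no horizontal applied forces, so C_x = 0.

C_x = 0, C_y = 1929 N, D_y = 4598 N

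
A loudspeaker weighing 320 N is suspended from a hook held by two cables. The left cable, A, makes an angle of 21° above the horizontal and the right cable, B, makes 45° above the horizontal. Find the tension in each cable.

ΣF_x = 0: −T_A·cos21° + T_B·cos45° = 0 → T_B = 1.32028·T_A.
ΣF_y = 0: T_A·sin21° + T_B·sin45° = 320.
Substitute: T_A·(0.358368 + 1.32028·0.707107) = 320 → T_A = 247.688 ≈ 247.7 N.
Then T_B = 1.32028 × 247.688 = 327.0 N.

T_A = 247.7 N, T_B = 327.0 N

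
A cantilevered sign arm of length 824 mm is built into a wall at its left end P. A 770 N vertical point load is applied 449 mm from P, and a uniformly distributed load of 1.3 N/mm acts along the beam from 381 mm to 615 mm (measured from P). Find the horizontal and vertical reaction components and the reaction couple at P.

P_x = 0, P_y = 1074 N, M_P = 497200 N·mm

Resultant of the distributed load: 1.3 × 234 = 304.2 N at 498 mm from P.
ΣF_x = 0: P_x = 0.
ΣF_y = 0: P_y − 770 − 1.3·234 = 0 → P_y = 1074 N.
ΣM about P: M_P − 770·449 − (1.3·234)·498 = 0 → M_P = 497200 N·mm.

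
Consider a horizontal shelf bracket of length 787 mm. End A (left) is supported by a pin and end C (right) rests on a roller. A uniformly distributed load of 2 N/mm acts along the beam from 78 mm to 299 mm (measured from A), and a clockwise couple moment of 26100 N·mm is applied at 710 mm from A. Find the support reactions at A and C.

A_x = 0, A_y = 303.0 N, C_y = 139.0 N

Resultant of the distributed load: 2 × 221 = 442 N at 188.5 mm from A.
Moments about A: C_y·787 − (2·221)·188.5 − 26100 = 0 → C_y = 109417/787 = 139.03 ≈ 139.0 N.
ΣF_y = 0: A_y + 139.03 − 2·221 = 0 → A_y = 303.0 N.
ΣF_x = 0: no horizontal applied forces, so A_x = 0.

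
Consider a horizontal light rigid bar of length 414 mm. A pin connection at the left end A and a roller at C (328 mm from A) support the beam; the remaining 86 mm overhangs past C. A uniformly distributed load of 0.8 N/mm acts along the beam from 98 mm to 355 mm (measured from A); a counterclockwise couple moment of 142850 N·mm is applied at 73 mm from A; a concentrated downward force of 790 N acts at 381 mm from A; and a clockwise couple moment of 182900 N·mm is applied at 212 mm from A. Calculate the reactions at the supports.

Resultant of the distributed load: 0.8 × 257 = 205.6 N at 226.5 mm from A.
Moments about A: C_y·328 − (0.8·257)·226.5 + 142850 − 790·381 − 182900 = 0 → C_y = 387608.4/328 = 1181.73 ≈ 1182 N.
ΣF_y = 0: A_y + 1181.73 − 0.8·257 − 790 = 0 → A_y = -186.1 N.
ΣF_x = 0: no horizontal applied forces, so A_x = 0.

A_x = 0, A_y = -186.1 N, C_y = 1182 N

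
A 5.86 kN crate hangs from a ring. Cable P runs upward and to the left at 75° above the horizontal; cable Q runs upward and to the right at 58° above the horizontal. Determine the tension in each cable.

ΣF_x = 0: −T_P·cos75° + T_Q·cos58° = 0 → T_Q = 0.488412·T_P.
ΣF_y = 0: T_P·sin75° + T_Q·sin58° = 5.86.
Substitute: T_P·(0.965926 + 0.488412·0.848048) = 5.86 → T_P = 4.246 kN.
Then T_Q = 0.488412 × 4.246 = 2.074 kN.

T_P = 4.246 kN, T_Q = 2.074 kN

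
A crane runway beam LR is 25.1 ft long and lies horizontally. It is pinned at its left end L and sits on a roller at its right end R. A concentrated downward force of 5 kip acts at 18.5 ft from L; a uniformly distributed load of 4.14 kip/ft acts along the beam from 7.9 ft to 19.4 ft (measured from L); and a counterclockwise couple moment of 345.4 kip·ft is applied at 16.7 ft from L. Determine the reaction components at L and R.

L_x = 0, L_y = 36.79 kip, R_y = 15.82 kip

Resultant of the distributed load: 4.14 × 11.5 = 47.61 kip at 13.65 ft from L.
Taking moments about L: R_y·25.1 − 5·18.5 − (4.14·11.5)·13.65 + 345.4 = 0 → R_y = 396.9765/25.1 = 15.8158 ≈ 15.82 kip.
ΣF_y = 0: L_y + 15.8158 − 5 − 4.14·11.5 = 0 → L_y = 36.79 kip.
ΣF_x = 0: no horizontal applied forces, so L_x = 0.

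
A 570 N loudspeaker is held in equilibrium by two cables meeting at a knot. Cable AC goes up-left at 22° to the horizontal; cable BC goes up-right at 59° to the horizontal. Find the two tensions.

T_AC = 297.2 N, T_BC = 535.1 N

ΣF_x = 0: −T_AC·cos22° + T_BC·cos59° = 0 → T_BC = 1.80022·T_AC.
ΣF_y = 0: T_AC·sin22° + T_BC·sin59° = 570.
Substitute: T_AC·(0.374607 + 1.80022·0.857167) = 570 → T_AC = 297.232 ≈ 297.2 N.
Then T_BC = 1.80022 × 297.232 = 535.1 N.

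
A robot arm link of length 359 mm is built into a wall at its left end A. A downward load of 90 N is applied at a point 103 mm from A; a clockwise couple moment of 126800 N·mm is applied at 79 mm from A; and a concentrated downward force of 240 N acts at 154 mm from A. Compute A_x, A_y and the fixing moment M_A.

A_x = 0, A_y = 330.0 N, M_A = 173000 N·mm

ΣF_x = 0: A_x = 0.
ΣF_y = 0: A_y − 90 − 240 = 0 → A_y = 330.0 N.
ΣM about A: M_A − 90·103 − 126800 − 240·154 = 0 → M_A = 173000 N·mm.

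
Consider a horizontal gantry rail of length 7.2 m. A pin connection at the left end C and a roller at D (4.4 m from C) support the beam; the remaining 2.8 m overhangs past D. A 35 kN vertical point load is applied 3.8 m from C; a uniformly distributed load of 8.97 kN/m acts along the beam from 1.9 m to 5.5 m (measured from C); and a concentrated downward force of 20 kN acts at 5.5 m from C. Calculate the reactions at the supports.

Resultant of the distributed load: 8.97 × 3.6 = 32.292 kN at 3.7 m from C.
ΣM about C: D_y·4.4 − 35·3.8 − (8.97·3.6)·3.7 − 20·5.5 = 0 → D_y = 362.4804/4.4 = 82.3819 ≈ 82.38 kN.
ΣF_y = 0: C_y + 82.3819 − 35 − 8.97·3.6 − 20 = 0 → C_y = 4.910 kN.
ΣF_x = 0: no horizontal applied forces, so C_x = 0.

C_x = 0, C_y = 4.910 kN, D_y = 82.38 kN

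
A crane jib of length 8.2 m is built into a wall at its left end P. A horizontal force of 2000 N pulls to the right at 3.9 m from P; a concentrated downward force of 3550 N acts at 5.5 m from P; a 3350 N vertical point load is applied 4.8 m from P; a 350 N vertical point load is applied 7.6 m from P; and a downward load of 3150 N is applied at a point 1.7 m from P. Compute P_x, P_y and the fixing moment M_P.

ΣF_x = 0: P_x + 2000 = 0 → P_x = -2000 N.
ΣF_y = 0: P_y − 3550 − 3350 − 350 − 3150 = 0 → P_y = 10400 N.
ΣM about P: M_P − 3550·5.5 − 3350·4.8 − 350·7.6 − 3150·1.7 = 0 → M_P = 43620 N·m.

P_x = -2000 N, P_y = 10400 N, M_P = 43620 N·m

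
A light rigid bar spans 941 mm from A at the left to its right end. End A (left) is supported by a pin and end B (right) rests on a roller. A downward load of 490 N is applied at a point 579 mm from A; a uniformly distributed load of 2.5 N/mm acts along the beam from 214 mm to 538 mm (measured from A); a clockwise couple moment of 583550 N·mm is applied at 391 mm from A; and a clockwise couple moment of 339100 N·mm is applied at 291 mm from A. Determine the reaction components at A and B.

Resultant of the distributed load: 2.5 × 324 = 810 N at 376 mm from A.
Taking moments about A: B_y·941 − 490·579 − (2.5·324)·376 − 583550 − 339100 = 0 → B_y = 1510920/941 = 1605.65 ≈ 1606 N.
ΣF_y = 0: A_y + 1605.65 − 490 − 2.5·324 = 0 → A_y = -305.7 N.
ΣF_x = 0: no horizontal applied forces, so A_x = 0.

A_x = 0, A_y = -305.7 N, B_y = 1606 N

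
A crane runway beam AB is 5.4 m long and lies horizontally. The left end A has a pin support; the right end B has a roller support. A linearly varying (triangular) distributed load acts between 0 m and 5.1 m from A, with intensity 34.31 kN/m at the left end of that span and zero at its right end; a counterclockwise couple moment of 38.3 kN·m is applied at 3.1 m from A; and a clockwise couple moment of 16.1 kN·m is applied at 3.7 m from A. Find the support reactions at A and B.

Resultant of the triangular load: ½ × 34.31 × 5.1 = 87.4905 kN, acting at 1.7 m from A (one-third of the span from the peak).
Taking moments about A: B_y·5.4 − (½·34.31·5.1)·1.7 + 38.3 − 16.1 = 0 → B_y = 126.53385/5.4 = 23.4322 ≈ 23.43 kN.
ΣF_y = 0: A_y + 23.4322 − ½·34.31·5.1 = 0 → A_y = 64.06 kN.
ΣF_x = 0: no horizontal applied forces, so A_x = 0.

A_x = 0, A_y = 64.06 kN, B_y = 23.43 kN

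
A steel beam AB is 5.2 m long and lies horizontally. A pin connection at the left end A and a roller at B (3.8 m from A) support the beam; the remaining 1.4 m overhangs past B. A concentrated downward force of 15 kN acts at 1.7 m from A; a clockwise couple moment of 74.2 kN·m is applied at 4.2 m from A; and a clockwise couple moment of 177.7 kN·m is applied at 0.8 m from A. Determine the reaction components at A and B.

A_x = 0, A_y = -58.00 kN, B_y = 73.00 kN

Taking moments about A: B_y·3.8 − 15·1.7 − 74.2 − 177.7 = 0 → B_y = 277.4/3.8 = 73.00 kN.
ΣF_y = 0: A_y + 73 − 15 = 0 → A_y = -58.00 kN.
ΣF_x = 0: no horizontal applied forces, so A_x = 0.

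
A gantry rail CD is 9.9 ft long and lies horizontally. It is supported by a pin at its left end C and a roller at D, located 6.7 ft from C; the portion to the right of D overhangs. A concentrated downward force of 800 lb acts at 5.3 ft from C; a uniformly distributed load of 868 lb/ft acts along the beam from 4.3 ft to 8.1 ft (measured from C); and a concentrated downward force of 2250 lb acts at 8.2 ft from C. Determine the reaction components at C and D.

C_x = 0, C_y = -90.42 lb, D_y = 6439 lb

Resultant of the distributed load: 868 × 3.8 = 3298.4 lb at 6.2 ft from C.
ΣM about C: D_y·6.7 − 800·5.3 − (868·3.8)·6.2 − 2250·8.2 = 0 → D_y = 43140.08/6.7 = 6438.82 ≈ 6439 lb.
ΣF_y = 0: C_y + 6438.82 − 800 − 868·3.8 − 2250 = 0 → C_y = -90.42 lb.
ΣF_x = 0: no horizontal applied forces, so C_x = 0.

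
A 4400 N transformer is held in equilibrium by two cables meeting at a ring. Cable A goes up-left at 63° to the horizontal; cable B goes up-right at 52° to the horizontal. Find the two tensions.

ΣF_x = 0: −T_A·cos63° + T_B·cos52° = 0 → T_B = 0.737403·T_A.
ΣF_y = 0: T_A·sin63° + T_B·sin52° = 4400.
Substitute: T_A·(0.891007 + 0.737403·0.788011) = 4400 → T_A = 2988.95 ≈ 2989 N.
Then T_B = 0.737403 × 2988.95 = 2204 N.

T_A = 2989 N, T_B = 2204 N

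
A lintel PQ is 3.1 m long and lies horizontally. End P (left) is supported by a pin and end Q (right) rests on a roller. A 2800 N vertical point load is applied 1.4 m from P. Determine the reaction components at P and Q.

Taking moments about P: Q_y·3.1 − 2800·1.4 = 0 → Q_y = 3920/3.1 = 1264.52 ≈ 1265 N.
ΣF_y = 0: P_y + 1264.52 − 2800 = 0 → P_y = 1535 N.
ΣF_x = 0: no horizontal applied forces, so P_x = 0.

P_x = 0, P_y = 1535 N, Q_y = 1265 N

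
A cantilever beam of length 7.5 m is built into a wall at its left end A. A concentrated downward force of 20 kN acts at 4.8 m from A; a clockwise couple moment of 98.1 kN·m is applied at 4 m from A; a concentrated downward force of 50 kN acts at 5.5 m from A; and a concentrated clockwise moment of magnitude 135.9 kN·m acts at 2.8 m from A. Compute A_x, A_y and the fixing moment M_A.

ΣF_x = 0: A_x = 0.
ΣF_y = 0: A_y − 20 − 50 = 0 → A_y = 70.00 kN.
ΣM about A: M_A − 20·4.8 − 98.1 − 50·5.5 − 135.9 = 0 → M_A = 605.0 kN·m.

A_x = 0, A_y = 70.00 kN, M_A = 605.0 kN·m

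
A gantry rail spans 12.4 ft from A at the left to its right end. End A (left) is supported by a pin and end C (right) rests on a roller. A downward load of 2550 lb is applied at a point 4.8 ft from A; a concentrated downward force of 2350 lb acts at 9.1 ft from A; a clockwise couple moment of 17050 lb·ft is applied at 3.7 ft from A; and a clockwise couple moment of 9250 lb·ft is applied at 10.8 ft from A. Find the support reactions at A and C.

A_x = 0, A_y = 67.34 lb, C_y = 4833 lb

ΣM about A: C_y·12.4 − 2550·4.8 − 2350·9.1 − 17050 − 9250 = 0 → C_y = 59925/12.4 = 4832.66 ≈ 4833 lb.
ΣF_y = 0: A_y + 4832.66 − 2550 − 2350 = 0 → A_y = 67.34 lb.
ΣF_x = 0: no horizontal applied forces, so A_x = 0.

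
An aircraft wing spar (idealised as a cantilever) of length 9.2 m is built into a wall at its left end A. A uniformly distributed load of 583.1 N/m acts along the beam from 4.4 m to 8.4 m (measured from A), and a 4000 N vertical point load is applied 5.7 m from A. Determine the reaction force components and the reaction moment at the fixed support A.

A_x = 0, A_y = 6332 N, M_A = 37730 N·m

Resultant of the distributed load: 583.1 × 4 = 2332.4 N at 6.4 m from A.
ΣF_x = 0: A_x = 0.
ΣF_y = 0: A_y − 583.1·4 − 4000 = 0 → A_y = 6332 N.
ΣM about A: M_A − (583.1·4)·6.4 − 4000·5.7 = 0 → M_A = 37730 N·m.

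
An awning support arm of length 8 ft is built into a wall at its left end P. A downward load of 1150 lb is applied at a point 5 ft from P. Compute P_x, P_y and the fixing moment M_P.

P_x = 0, P_y = 1150 lb, M_P = 5750 lb·ft

ΣF_x = 0: P_x = 0.
ΣF_y = 0: P_y − 1150 = 0 → P_y = 1150 lb.
ΣM about P: M_P − 1150·5 = 0 → M_P = 5750 lb·ft.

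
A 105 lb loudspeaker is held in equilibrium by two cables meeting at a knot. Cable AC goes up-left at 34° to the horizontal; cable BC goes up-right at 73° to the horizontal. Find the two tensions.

ΣF_x = 0: −T_AC·cos34° + T_BC·cos73° = 0 → T_BC = 2.83556·T_AC.
ΣF_y = 0: T_AC·sin34° + T_BC·sin73° = 105.
Substitute: T_AC·(0.559193 + 2.83556·0.956305) = 105 → T_AC = 32.1017 ≈ 32.10 lb.
Then T_BC = 2.83556 × 32.1017 = 91.03 lb.

T_AC = 32.10 lb, T_BC = 91.03 lb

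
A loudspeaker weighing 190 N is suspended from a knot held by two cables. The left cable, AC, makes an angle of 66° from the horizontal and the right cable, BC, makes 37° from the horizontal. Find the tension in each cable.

ΣF_x = 0: −T_AC·cos66° + T_BC·cos37° = 0 → T_BC = 0.509289·T_AC.
ΣF_y = 0: T_AC·sin66° + T_BC·sin37° = 190.
Substitute: T_AC·(0.913545 + 0.509289·0.601815) = 190 → T_AC = 155.732 ≈ 155.7 N.
Then T_BC = 0.509289 × 155.732 = 79.31 N.

T_AC = 155.7 N, T_BC = 79.31 N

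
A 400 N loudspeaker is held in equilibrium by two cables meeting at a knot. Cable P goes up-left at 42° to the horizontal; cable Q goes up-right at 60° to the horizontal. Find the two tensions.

T_P = 204.5 N, T_Q = 303.9 N

ΣF_x = 0: −T_P·cos42° + T_Q·cos60° = 0 → T_Q = 1.48629·T_P.
ΣF_y = 0: T_P·sin42° + T_Q·sin60° = 400.
Substitute: T_P·(0.669131 + 1.48629·0.866025) = 400 → T_P = 204.468 ≈ 204.5 N.
Then T_Q = 1.48629 × 204.468 = 303.9 N.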